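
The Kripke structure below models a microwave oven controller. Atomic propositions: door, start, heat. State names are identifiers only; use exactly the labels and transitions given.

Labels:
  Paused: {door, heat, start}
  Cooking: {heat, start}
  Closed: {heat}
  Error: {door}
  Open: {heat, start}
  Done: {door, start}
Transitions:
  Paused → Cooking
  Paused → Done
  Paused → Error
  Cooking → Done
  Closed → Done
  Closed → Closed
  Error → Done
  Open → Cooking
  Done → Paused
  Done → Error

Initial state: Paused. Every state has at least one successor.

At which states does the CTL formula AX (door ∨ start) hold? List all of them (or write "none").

States satisfying door ∨ start: {Paused, Cooking, Error, Open, Done}.
States satisfying AX (door ∨ start): {Paused, Cooking, Error, Open, Done}.

{Paused, Cooking, Error, Open, Done}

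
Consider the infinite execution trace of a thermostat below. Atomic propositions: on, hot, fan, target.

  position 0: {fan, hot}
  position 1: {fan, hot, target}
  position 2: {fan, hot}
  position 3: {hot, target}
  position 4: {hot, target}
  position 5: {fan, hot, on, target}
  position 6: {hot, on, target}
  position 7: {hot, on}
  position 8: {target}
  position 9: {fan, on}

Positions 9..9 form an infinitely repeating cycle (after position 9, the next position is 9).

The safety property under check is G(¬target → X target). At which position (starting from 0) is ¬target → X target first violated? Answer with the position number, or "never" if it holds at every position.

Check ¬target → X target at each position in order: 0 ✓, 1 ✓, 2 ✓, 3 ✓, 4 ✓, 5 ✓, 6 ✓, 7 ✓, 8 ✓.
At position 9 the labels are {fan, on} and the next position 9 has {fan, on}, so ¬target → X target is false there. This is the first violation.

9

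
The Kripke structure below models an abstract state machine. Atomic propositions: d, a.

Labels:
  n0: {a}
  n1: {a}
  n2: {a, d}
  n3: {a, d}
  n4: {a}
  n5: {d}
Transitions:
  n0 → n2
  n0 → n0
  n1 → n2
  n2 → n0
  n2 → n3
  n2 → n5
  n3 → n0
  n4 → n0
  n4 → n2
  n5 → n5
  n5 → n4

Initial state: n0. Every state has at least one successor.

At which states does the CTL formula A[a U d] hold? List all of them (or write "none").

States satisfying a: {n0, n1, n2, n3, n4}.
States satisfying d: {n2, n3, n5}.
States satisfying A[a U d]: {n1, n2, n3, n5}.

{n1, n2, n3, n5}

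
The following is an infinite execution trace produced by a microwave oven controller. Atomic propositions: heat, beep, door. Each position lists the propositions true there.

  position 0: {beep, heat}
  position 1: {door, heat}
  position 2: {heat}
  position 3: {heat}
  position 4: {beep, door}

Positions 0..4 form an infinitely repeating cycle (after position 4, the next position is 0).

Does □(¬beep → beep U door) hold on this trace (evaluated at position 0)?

¬beep → beep U door must hold at every position from 0 onward. It fails at position 2, so □(¬beep → beep U door) is false.
Positions where ¬beep holds: 1, 2, 3.
Check beep U door at each: 1→ok, 2→fails, 3→fails.

No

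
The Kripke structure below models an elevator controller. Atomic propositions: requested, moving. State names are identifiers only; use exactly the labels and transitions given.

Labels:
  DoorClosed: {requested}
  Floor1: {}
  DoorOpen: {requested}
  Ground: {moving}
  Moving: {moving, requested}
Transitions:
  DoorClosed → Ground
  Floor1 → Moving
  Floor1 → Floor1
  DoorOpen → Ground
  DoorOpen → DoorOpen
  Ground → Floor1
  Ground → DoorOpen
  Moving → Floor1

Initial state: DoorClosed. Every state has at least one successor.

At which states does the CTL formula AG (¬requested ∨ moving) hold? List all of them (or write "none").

States satisfying ¬requested ∨ moving: {Floor1, Ground, Moving}.
States satisfying AG (¬requested ∨ moving): {Floor1, Moving}.

{Floor1, Moving}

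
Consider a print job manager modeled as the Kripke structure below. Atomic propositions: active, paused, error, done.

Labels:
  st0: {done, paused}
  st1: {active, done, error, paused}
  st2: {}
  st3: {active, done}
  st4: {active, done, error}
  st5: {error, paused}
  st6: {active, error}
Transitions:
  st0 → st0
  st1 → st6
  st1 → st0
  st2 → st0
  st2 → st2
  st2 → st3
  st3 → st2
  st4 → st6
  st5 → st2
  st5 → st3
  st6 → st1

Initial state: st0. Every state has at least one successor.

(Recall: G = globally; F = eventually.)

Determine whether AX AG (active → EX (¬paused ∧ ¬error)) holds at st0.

Yes

States satisfying AG (active → EX (¬paused ∧ ¬error)): {st0, st2, st3, st5}.
States satisfying AX AG (active → EX (¬paused ∧ ¬error)): {st0, st2, st3, st5}.
st0 ∈ Sat(AX AG (active → EX (¬paused ∧ ¬error))).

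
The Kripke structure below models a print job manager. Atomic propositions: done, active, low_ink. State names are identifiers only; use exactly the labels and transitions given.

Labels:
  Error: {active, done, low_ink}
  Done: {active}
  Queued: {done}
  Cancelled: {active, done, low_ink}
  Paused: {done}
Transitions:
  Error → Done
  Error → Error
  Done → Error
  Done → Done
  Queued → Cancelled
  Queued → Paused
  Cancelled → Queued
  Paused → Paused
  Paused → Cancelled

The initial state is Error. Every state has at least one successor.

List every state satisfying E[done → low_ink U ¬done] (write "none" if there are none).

States satisfying done → low_ink: {Error, Done, Cancelled}.
States satisfying ¬done: {Done}.
States satisfying E[done → low_ink U ¬done]: {Error, Done}.

{Error, Done}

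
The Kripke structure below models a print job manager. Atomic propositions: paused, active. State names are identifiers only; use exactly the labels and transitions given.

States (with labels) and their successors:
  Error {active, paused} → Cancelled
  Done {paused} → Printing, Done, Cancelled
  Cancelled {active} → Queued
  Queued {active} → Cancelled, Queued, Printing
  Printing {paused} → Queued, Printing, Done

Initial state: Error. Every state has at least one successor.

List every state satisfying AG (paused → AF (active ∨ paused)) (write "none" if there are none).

States satisfying paused → AF (active ∨ paused): {Error, Done, Cancelled, Queued, Printing}.
States satisfying AG (paused → AF (active ∨ paused)): {Error, Done, Cancelled, Queued, Printing}.

{Error, Done, Cancelled, Queued, Printing}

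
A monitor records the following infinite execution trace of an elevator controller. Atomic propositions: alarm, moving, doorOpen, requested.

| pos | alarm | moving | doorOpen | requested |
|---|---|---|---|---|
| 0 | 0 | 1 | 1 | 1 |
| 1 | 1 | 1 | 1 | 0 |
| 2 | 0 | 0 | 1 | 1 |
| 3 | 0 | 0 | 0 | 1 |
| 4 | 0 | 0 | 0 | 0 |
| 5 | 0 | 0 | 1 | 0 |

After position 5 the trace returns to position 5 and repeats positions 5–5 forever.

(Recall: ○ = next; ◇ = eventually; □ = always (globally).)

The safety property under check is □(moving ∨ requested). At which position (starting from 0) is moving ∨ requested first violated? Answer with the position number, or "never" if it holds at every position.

Check moving ∨ requested at each position in order: 0 ✓, 1 ✓, 2 ✓, 3 ✓.
At position 4 the labels are {}, so moving ∨ requested is false there. This is the first violation.

4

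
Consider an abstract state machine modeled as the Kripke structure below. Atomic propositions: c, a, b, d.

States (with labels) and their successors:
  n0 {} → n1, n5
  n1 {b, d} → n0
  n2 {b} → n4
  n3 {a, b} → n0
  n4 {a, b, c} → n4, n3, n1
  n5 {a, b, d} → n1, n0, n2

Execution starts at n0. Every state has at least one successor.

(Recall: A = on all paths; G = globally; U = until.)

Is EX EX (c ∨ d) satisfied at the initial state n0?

Yes

States satisfying EX (c ∨ d): {n0, n2, n4, n5}.
States satisfying EX EX (c ∨ d): {n0, n1, n2, n3, n4, n5}.
n0 ∈ Sat(EX EX (c ∨ d)).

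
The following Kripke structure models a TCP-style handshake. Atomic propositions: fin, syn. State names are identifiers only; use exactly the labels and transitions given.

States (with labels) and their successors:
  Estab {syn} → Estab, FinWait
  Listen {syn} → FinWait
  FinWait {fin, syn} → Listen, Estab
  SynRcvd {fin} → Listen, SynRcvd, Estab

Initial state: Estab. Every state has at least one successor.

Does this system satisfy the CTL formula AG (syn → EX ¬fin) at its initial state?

States satisfying syn → EX ¬fin: {Estab, FinWait, SynRcvd}.
States satisfying AG (syn → EX ¬fin): ∅.
Listen is reachable from Estab and violates syn → EX ¬fin, so AG fails at Estab.
Estab ∉ Sat(AG (syn → EX ¬fin)).

Violated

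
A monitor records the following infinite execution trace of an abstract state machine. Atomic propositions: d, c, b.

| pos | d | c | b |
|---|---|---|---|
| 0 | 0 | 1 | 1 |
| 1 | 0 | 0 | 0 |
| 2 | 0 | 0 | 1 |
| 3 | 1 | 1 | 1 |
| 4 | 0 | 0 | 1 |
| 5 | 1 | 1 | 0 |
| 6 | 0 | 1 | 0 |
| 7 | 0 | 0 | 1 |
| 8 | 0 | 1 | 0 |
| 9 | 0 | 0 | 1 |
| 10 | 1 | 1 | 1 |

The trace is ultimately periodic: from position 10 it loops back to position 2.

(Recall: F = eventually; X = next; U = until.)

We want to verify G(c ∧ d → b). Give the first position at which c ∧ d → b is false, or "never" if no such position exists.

Check c ∧ d → b at each position in order: 0 ✓, 1 ✓, 2 ✓, 3 ✓, 4 ✓.
At position 5 the labels are {c, d}, so c ∧ d → b is false there. This is the first violation.

5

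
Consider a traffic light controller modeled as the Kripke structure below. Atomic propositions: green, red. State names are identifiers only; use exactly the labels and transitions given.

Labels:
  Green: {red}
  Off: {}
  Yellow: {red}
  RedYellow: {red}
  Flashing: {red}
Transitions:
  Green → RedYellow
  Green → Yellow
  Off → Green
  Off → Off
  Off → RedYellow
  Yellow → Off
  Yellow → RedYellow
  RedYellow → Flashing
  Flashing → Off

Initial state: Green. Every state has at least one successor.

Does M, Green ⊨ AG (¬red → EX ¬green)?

States satisfying ¬red → EX ¬green: {Green, Off, Yellow, RedYellow, Flashing}.
States satisfying AG (¬red → EX ¬green): {Green, Off, Yellow, RedYellow, Flashing}.
Every state reachable from Green satisfies ¬red → EX ¬green.
Green ∈ Sat(AG (¬red → EX ¬green)).

Holds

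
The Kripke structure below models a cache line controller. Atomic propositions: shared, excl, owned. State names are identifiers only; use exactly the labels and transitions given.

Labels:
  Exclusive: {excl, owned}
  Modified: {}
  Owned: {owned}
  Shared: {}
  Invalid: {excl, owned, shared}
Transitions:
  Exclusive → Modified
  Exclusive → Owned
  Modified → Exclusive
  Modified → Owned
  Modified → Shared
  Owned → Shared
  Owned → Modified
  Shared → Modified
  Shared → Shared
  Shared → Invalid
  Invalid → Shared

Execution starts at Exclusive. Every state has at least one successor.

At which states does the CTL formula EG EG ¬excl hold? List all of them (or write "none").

States satisfying EG ¬excl: {Modified, Owned, Shared}.
States satisfying EG EG ¬excl: {Modified, Owned, Shared}.

{Modified, Owned, Shared}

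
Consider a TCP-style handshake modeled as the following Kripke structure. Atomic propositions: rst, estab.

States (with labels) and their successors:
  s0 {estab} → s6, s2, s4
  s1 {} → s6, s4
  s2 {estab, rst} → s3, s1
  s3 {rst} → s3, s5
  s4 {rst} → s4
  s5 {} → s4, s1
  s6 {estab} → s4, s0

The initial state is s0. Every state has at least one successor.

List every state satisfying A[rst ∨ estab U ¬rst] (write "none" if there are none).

{s0, s1, s5, s6}

States satisfying rst ∨ estab: {s0, s2, s3, s4, s6}.
States satisfying ¬rst: {s0, s1, s5, s6}.
States satisfying A[rst ∨ estab U ¬rst]: {s0, s1, s5, s6}.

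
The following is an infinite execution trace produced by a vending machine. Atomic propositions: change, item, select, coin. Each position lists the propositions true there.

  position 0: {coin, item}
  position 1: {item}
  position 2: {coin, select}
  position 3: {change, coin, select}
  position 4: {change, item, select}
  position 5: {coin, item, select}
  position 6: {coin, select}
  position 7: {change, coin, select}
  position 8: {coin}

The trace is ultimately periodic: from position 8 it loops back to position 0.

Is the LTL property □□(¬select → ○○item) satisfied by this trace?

□(¬select → ○○item) must hold at every position from 0 onward. It fails at position 0, so □□(¬select → ○○item) is false.

Does not hold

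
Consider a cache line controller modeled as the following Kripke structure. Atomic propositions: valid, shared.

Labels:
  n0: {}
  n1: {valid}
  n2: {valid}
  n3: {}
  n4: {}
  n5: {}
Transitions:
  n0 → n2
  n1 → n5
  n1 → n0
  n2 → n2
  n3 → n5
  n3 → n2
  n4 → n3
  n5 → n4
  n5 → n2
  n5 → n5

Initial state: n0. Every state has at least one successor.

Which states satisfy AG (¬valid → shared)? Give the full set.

States satisfying ¬valid → shared: {n1, n2}.
States satisfying AG (¬valid → shared): {n2}.

{n2}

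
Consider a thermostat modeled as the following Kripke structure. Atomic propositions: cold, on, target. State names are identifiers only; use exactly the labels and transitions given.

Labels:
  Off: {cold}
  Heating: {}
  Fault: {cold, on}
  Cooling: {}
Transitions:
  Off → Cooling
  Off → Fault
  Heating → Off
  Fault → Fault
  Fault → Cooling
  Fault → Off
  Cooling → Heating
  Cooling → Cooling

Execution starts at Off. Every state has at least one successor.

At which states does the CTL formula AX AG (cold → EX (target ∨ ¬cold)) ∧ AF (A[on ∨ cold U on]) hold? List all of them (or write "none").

{Fault}

States satisfying AG (cold → EX (target ∨ ¬cold)): {Off, Heating, Fault, Cooling}.
States satisfying AX AG (cold → EX (target ∨ ¬cold)): {Off, Heating, Fault, Cooling}.
States satisfying A[on ∨ cold U on]: {Fault}.
States satisfying AF (A[on ∨ cold U on]): {Fault}.
States satisfying AX AG (cold → EX (target ∨ ¬cold)) ∧ AF (A[on ∨ cold U on]): {Fault}.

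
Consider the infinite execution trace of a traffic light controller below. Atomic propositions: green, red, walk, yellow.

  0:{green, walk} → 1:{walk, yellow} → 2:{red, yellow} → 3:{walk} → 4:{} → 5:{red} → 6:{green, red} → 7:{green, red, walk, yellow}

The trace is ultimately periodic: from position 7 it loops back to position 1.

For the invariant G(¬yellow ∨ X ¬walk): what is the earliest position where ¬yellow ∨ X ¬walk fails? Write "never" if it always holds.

2

Check ¬yellow ∨ X ¬walk at each position in order: 0 ✓, 1 ✓.
At position 2 the labels are {red, yellow} and the next position 3 has {walk}, so ¬yellow ∨ X ¬walk is false there. This is the first violation.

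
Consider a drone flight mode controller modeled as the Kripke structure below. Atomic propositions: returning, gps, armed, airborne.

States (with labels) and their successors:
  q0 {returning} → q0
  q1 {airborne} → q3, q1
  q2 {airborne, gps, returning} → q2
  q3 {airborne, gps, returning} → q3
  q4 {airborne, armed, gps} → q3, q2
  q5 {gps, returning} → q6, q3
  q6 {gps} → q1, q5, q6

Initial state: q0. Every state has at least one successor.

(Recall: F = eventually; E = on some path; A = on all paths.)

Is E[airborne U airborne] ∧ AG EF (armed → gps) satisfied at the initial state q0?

Does not hold

States satisfying airborne: {q1, q2, q3, q4}.
States satisfying E[airborne U airborne]: {q1, q2, q3, q4}.
States satisfying EF (armed → gps): {q0, q1, q2, q3, q4, q5, q6}.
States satisfying AG EF (armed → gps): {q0, q1, q2, q3, q4, q5, q6}.
States satisfying E[airborne U airborne] ∧ AG EF (armed → gps): {q1, q2, q3, q4}.
q0 ∉ Sat(E[airborne U airborne] ∧ AG EF (armed → gps)).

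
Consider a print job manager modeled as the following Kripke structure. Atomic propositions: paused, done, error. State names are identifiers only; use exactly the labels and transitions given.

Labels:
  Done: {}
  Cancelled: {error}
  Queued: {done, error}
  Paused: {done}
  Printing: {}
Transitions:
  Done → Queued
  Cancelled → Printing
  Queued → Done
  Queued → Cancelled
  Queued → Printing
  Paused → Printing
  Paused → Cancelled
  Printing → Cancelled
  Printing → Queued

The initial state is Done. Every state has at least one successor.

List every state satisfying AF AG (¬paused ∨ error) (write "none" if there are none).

{Done, Cancelled, Queued, Paused, Printing}

States satisfying AG (¬paused ∨ error): {Done, Cancelled, Queued, Paused, Printing}.
States satisfying AF AG (¬paused ∨ error): {Done, Cancelled, Queued, Paused, Printing}.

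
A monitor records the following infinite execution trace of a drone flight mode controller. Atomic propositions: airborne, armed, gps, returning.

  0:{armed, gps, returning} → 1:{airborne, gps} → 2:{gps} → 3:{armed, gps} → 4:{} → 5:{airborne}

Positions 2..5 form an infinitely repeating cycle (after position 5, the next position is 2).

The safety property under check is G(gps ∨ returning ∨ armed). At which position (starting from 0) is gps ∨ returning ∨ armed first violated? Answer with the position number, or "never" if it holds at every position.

4

Check gps ∨ returning ∨ armed at each position in order: 0 ✓, 1 ✓, 2 ✓, 3 ✓.
At position 4 the labels are {}, so gps ∨ returning ∨ armed is false there. This is the first violation.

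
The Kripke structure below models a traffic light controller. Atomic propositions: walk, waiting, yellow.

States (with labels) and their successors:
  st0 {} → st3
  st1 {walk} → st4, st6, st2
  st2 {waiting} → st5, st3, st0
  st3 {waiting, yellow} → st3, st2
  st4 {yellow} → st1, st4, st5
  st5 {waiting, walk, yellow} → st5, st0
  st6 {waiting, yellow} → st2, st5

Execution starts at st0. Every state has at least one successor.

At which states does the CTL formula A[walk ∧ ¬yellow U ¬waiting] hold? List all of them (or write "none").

States satisfying walk ∧ ¬yellow: {st1}.
States satisfying ¬waiting: {st0, st1, st4}.
States satisfying A[walk ∧ ¬yellow U ¬waiting]: {st0, st1, st4}.

{st0, st1, st4}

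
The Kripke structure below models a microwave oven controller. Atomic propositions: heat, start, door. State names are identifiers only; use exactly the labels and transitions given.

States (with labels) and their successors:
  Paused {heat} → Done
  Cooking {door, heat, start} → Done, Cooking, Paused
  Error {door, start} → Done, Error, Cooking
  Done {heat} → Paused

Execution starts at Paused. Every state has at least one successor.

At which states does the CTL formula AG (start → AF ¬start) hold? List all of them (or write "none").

{Paused, Done}

States satisfying start → AF ¬start: {Paused, Done}.
States satisfying AG (start → AF ¬start): {Paused, Done}.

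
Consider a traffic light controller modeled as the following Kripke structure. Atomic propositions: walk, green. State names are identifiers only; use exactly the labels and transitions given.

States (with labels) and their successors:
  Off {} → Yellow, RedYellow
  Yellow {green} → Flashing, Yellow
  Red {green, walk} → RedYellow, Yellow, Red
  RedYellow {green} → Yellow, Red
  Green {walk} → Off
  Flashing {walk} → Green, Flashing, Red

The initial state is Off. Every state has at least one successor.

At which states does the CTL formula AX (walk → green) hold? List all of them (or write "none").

{Off, Red, RedYellow, Green}

States satisfying walk → green: {Off, Yellow, Red, RedYellow}.
States satisfying AX (walk → green): {Off, Red, RedYellow, Green}.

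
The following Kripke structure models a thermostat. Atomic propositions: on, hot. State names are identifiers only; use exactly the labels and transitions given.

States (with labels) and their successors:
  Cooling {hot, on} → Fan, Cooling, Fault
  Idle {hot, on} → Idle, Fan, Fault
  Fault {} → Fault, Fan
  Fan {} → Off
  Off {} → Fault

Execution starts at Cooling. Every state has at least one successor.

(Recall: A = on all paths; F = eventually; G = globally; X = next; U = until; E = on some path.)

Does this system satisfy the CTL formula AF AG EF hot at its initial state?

Violated

States satisfying AG EF hot: ∅.
States satisfying AF AG EF hot: ∅.
There is a path from Cooling along which AG EF hot never holds.
Cooling ∉ Sat(AF AG EF hot).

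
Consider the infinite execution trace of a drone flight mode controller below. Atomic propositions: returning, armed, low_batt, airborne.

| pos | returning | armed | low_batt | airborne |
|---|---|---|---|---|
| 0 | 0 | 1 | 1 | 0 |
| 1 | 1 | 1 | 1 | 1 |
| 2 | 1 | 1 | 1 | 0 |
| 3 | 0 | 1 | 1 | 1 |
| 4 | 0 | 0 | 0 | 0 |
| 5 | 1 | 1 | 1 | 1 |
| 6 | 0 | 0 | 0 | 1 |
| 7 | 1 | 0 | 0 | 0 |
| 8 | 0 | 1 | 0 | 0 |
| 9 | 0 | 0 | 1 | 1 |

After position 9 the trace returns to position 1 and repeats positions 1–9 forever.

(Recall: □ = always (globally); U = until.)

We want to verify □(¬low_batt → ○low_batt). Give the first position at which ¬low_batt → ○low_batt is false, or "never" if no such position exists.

6

Check ¬low_batt → ○low_batt at each position in order: 0 ✓, 1 ✓, 2 ✓, 3 ✓, 4 ✓, 5 ✓.
At position 6 the labels are {airborne} and the next position 7 has {returning}, so ¬low_batt → ○low_batt is false there. This is the first violation.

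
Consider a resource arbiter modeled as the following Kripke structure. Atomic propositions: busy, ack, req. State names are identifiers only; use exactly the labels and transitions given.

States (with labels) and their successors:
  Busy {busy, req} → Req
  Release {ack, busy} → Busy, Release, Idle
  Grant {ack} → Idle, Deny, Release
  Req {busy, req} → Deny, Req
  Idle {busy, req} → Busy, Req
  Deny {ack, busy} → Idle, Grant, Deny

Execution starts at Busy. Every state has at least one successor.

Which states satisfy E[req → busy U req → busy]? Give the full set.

States satisfying req → busy: {Busy, Release, Grant, Req, Idle, Deny}.
States satisfying E[req → busy U req → busy]: {Busy, Release, Grant, Req, Idle, Deny}.

{Busy, Release, Grant, Req, Idle, Deny}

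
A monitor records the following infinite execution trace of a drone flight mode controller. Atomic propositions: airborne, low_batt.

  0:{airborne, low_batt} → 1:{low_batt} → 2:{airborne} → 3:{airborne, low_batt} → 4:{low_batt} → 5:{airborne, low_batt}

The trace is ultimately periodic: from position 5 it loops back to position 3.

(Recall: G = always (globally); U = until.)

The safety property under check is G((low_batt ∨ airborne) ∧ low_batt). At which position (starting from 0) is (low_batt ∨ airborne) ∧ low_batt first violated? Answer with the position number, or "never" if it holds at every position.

2

Check (low_batt ∨ airborne) ∧ low_batt at each position in order: 0 ✓, 1 ✓.
At position 2 the labels are {airborne}, so (low_batt ∨ airborne) ∧ low_batt is false there. This is the first violation.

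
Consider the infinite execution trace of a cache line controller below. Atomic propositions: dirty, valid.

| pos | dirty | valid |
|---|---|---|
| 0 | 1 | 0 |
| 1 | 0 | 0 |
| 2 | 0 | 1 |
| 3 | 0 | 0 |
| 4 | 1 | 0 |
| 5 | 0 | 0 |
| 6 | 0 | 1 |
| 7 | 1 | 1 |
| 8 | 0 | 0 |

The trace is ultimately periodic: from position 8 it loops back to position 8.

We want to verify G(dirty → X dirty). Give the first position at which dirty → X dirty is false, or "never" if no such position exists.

At position 0 the labels are {dirty} and the next position 1 has {}, so dirty → X dirty is false there. This is the first violation.

0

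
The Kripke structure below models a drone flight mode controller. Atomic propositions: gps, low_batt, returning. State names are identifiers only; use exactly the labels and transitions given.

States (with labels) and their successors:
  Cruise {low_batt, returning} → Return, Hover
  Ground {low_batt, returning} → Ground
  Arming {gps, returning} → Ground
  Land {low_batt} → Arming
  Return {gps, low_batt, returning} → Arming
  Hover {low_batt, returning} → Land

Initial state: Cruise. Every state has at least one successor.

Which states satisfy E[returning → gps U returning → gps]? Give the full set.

States satisfying returning → gps: {Arming, Land, Return}.
States satisfying E[returning → gps U returning → gps]: {Arming, Land, Return}.

{Arming, Land, Return}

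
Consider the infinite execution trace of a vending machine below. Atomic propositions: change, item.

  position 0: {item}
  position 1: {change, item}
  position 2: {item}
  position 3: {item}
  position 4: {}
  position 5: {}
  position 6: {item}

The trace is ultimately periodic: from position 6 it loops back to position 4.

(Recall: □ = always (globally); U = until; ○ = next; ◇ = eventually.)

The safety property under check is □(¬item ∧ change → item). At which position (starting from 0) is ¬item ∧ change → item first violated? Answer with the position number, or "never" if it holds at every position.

¬item ∧ change → item holds at every position 0..6, and those are all the positions the trace ever visits, so the invariant □(¬item ∧ change → item) is never violated.

never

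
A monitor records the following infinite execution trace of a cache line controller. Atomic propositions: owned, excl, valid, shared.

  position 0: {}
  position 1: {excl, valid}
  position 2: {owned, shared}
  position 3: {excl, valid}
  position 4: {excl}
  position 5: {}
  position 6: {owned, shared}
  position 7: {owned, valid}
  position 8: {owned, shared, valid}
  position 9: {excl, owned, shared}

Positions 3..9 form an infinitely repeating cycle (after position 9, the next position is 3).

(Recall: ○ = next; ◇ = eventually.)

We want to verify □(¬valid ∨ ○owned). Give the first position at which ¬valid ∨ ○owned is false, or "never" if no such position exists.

Check ¬valid ∨ ○owned at each position in order: 0 ✓, 1 ✓, 2 ✓.
At position 3 the labels are {excl, valid} and the next position 4 has {excl}, so ¬valid ∨ ○owned is false there. This is the first violation.

3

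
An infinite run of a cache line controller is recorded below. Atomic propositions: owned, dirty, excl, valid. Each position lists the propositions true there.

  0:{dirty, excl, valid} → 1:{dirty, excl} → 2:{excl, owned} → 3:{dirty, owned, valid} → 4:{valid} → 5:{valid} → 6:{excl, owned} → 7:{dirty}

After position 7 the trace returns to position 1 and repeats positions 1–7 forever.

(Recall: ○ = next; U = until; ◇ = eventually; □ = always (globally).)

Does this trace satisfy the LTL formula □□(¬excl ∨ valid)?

Does not hold

□(¬excl ∨ valid) must hold at every position from 0 onward. It fails at position 0, so □□(¬excl ∨ valid) is false.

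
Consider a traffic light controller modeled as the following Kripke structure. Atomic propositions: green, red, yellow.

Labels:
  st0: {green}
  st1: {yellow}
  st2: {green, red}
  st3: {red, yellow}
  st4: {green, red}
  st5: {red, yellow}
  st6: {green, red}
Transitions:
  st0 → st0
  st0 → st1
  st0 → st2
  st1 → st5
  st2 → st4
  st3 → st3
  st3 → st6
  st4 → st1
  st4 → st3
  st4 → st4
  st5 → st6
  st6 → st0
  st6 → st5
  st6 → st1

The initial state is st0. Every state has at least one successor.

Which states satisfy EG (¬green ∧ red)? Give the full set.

States satisfying ¬green ∧ red: {st3, st5}.
States satisfying EG (¬green ∧ red): {st3}.

{st3}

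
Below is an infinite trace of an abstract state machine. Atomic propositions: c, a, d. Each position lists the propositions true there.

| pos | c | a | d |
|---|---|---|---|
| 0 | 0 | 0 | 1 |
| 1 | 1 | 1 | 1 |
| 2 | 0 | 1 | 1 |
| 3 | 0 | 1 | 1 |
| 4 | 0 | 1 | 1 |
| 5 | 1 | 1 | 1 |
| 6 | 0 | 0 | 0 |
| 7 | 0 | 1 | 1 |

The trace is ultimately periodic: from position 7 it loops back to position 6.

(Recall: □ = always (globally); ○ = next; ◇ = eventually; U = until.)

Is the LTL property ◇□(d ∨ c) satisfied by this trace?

□(d ∨ c) is false at every position 0..7, so it never becomes true and ◇□(d ∨ c) fails.

Violated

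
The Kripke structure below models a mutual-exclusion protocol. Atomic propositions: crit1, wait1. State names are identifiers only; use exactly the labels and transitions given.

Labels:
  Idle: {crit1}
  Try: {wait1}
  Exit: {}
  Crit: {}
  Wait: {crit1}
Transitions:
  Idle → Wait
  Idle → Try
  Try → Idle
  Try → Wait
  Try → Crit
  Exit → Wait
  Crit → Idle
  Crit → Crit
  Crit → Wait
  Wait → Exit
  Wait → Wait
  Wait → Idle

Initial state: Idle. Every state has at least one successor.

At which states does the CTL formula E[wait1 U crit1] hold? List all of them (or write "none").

{Idle, Try, Wait}

States satisfying wait1: {Try}.
States satisfying crit1: {Idle, Wait}.
States satisfying E[wait1 U crit1]: {Idle, Try, Wait}.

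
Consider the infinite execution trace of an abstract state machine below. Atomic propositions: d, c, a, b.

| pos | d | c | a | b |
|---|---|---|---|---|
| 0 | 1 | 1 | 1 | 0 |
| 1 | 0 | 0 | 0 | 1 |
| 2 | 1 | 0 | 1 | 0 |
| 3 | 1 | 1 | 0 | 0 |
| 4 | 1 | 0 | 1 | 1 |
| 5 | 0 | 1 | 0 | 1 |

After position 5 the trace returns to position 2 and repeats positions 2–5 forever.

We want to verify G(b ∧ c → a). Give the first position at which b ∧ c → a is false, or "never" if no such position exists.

Check b ∧ c → a at each position in order: 0 ✓, 1 ✓, 2 ✓, 3 ✓, 4 ✓.
At position 5 the labels are {b, c}, so b ∧ c → a is false there. This is the first violation.

5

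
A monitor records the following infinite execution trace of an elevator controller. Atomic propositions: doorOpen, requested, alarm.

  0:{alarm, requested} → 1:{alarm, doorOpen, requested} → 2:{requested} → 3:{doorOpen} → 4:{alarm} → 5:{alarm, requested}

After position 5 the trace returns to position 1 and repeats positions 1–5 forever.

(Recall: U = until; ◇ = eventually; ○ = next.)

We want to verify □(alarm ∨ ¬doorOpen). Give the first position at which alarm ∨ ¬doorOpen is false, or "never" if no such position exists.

3

Check alarm ∨ ¬doorOpen at each position in order: 0 ✓, 1 ✓, 2 ✓.
At position 3 the labels are {doorOpen}, so alarm ∨ ¬doorOpen is false there. This is the first violation.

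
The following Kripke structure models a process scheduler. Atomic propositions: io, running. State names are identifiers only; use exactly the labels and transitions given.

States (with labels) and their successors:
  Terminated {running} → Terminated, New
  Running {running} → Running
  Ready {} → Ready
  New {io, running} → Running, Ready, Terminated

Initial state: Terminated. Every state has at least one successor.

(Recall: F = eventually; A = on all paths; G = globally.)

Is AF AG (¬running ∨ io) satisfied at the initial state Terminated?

Does not hold

States satisfying AG (¬running ∨ io): {Ready}.
States satisfying AF AG (¬running ∨ io): {Ready}.
There is a path from Terminated along which AG (¬running ∨ io) never holds.
Terminated ∉ Sat(AF AG (¬running ∨ io)).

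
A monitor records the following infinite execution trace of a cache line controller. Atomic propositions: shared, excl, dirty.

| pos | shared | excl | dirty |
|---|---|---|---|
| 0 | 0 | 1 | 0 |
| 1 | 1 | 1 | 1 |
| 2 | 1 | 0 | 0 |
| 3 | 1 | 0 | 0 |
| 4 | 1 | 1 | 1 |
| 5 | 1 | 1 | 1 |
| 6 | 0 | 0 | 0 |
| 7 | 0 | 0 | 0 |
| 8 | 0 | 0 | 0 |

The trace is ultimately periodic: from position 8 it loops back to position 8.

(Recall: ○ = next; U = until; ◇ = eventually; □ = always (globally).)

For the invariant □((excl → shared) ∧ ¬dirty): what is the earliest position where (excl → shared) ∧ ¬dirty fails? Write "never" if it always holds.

0

At position 0 the labels are {excl}, so (excl → shared) ∧ ¬dirty is false there. This is the first violation.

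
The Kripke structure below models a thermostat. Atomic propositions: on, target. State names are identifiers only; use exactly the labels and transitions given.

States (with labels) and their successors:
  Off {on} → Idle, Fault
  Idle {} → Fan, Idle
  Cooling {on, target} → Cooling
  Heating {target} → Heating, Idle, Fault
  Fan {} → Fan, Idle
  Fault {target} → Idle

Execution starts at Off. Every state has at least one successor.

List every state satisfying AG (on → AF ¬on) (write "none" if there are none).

States satisfying on → AF ¬on: {Off, Idle, Heating, Fan, Fault}.
States satisfying AG (on → AF ¬on): {Off, Idle, Heating, Fan, Fault}.

{Off, Idle, Heating, Fan, Fault}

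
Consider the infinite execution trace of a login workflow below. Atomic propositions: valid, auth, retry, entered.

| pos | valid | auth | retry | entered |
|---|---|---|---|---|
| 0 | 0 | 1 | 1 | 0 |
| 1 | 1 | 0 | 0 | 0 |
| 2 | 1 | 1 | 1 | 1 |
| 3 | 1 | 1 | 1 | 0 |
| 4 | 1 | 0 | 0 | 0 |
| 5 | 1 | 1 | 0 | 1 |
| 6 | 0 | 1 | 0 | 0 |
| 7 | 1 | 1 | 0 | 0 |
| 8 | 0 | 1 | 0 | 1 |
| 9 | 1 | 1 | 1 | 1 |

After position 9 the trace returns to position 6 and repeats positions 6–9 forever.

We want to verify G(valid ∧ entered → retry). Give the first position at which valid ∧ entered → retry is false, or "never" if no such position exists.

Check valid ∧ entered → retry at each position in order: 0 ✓, 1 ✓, 2 ✓, 3 ✓, 4 ✓.
At position 5 the labels are {auth, entered, valid}, so valid ∧ entered → retry is false there. This is the first violation.

5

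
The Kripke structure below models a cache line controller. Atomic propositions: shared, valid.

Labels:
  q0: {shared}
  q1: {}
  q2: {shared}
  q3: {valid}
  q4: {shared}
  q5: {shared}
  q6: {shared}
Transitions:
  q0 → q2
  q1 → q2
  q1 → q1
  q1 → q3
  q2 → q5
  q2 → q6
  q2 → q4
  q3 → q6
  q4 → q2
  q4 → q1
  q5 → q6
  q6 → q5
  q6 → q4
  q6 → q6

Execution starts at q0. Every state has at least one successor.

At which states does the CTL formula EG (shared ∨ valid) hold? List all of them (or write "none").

{q0, q2, q3, q4, q5, q6}

States satisfying shared ∨ valid: {q0, q2, q3, q4, q5, q6}.
States satisfying EG (shared ∨ valid): {q0, q2, q3, q4, q5, q6}.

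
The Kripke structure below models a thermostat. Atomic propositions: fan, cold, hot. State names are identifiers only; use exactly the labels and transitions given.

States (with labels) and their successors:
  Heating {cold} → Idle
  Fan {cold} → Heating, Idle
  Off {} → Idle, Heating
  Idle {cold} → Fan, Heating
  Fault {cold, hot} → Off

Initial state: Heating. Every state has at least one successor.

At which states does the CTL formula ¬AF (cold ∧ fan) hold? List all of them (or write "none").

States satisfying cold ∧ fan: ∅.
States satisfying AF (cold ∧ fan): ∅.
States satisfying ¬AF (cold ∧ fan): {Heating, Fan, Off, Idle, Fault}.

{Heating, Fan, Off, Idle, Fault}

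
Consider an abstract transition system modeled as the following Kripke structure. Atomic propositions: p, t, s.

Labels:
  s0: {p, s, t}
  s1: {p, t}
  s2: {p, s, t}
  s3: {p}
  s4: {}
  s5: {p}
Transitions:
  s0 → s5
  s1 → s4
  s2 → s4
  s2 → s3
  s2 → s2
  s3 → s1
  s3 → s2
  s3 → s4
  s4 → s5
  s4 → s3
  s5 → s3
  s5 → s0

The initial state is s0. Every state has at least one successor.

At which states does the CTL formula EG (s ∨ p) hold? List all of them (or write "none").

States satisfying s ∨ p: {s0, s1, s2, s3, s5}.
States satisfying EG (s ∨ p): {s0, s2, s3, s5}.

{s0, s2, s3, s5}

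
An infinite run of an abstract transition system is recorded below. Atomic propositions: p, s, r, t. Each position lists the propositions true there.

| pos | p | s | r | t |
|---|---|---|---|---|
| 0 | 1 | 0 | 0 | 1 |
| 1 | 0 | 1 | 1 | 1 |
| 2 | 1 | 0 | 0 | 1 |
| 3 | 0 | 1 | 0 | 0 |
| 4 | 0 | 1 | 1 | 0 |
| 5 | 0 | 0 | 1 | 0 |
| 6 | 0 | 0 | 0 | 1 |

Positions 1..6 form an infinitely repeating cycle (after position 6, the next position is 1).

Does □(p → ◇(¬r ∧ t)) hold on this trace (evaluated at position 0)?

Satisfied

p → ◇(¬r ∧ t) holds at every position 0..6, and those are all positions ever visited, so □(p → ◇(¬r ∧ t)) holds.
Positions where p holds: 0, 2.
Check ◇(¬r ∧ t) at each: 0→ok, 2→ok.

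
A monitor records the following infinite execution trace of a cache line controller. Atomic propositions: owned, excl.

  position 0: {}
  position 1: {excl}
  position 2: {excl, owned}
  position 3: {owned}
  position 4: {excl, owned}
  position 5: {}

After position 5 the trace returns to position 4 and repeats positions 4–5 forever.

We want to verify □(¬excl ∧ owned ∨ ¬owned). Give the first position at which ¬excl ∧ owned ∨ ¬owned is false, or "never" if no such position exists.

2

Check ¬excl ∧ owned ∨ ¬owned at each position in order: 0 ✓, 1 ✓.
At position 2 the labels are {excl, owned}, so ¬excl ∧ owned ∨ ¬owned is false there. This is the first violation.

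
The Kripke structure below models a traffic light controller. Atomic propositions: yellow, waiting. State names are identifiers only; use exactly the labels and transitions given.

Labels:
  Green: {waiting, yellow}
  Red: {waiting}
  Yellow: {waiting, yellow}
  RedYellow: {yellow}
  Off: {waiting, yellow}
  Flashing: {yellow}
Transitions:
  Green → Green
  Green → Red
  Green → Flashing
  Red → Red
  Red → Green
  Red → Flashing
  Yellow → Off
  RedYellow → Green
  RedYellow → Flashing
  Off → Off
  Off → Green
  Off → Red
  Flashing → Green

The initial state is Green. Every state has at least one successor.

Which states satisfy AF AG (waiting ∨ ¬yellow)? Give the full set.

States satisfying AG (waiting ∨ ¬yellow): ∅.
States satisfying AF AG (waiting ∨ ¬yellow): ∅.

none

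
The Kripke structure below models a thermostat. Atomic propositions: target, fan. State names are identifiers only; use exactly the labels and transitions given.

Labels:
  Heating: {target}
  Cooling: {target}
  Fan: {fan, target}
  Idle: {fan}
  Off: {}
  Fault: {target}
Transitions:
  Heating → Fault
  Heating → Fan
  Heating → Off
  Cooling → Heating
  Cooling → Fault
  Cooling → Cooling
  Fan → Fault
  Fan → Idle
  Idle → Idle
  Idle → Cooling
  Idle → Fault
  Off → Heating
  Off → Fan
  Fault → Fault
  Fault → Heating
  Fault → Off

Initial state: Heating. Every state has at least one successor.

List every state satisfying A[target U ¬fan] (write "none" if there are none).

States satisfying target: {Heating, Cooling, Fan, Fault}.
States satisfying ¬fan: {Heating, Cooling, Off, Fault}.
States satisfying A[target U ¬fan]: {Heating, Cooling, Off, Fault}.

{Heating, Cooling, Off, Fault}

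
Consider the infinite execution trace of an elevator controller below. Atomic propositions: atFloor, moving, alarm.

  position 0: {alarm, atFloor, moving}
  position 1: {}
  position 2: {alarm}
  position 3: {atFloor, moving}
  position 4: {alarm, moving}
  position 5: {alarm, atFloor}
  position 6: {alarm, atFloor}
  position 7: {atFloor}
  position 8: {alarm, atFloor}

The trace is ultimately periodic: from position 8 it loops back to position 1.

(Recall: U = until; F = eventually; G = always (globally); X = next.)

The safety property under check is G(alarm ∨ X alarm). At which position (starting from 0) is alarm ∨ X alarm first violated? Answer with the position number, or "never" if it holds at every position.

alarm ∨ X alarm holds at every position 0..8, and those are all the positions the trace ever visits, so the invariant G(alarm ∨ X alarm) is never violated.

never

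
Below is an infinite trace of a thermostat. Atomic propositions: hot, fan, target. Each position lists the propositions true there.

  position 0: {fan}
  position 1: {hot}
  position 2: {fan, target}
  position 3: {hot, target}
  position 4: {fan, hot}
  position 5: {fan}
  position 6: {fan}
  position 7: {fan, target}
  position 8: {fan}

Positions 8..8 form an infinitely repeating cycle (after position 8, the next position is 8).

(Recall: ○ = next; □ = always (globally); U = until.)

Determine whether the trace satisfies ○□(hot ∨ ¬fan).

The position after 0 is 1; □(hot ∨ ¬fan) is false there.

No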